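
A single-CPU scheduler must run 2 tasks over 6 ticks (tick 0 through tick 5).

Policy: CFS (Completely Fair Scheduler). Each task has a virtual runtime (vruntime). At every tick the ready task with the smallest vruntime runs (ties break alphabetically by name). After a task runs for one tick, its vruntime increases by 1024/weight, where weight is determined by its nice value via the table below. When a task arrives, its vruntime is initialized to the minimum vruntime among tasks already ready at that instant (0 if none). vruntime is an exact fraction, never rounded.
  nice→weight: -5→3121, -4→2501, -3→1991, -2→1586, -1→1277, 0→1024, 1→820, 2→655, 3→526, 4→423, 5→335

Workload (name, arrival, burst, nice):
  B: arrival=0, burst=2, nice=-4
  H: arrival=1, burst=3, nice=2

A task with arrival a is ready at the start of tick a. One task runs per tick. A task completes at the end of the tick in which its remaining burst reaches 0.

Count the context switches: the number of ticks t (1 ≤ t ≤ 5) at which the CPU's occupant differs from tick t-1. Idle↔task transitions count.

t=0: vr[B=0] → run B
t=1: vr[B=1024/2501 H=1024/2501] → run B
t=2: vr[H=1024/2501] → run H
t=3: vr[H=3231744/1638155] → run H
t=4: vr[H=5792768/1638155] → run H
t=5: (idle)

context switches = 2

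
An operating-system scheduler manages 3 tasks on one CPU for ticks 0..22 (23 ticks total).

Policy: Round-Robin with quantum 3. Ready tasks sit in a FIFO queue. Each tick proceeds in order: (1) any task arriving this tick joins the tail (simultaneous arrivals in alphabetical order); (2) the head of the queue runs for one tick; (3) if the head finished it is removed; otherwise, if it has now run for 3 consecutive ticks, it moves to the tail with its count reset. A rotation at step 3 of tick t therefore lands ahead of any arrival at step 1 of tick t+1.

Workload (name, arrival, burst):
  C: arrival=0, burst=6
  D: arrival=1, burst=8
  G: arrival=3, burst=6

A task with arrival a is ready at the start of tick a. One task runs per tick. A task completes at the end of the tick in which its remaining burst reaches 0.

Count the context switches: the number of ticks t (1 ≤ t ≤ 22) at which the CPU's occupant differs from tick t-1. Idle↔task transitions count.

context switches = 7

t=0: queue=[C] q_used=0 → run C
t=1: queue=[C,D] q_used=1 → run C
t=2: queue=[C,D] q_used=2 → run C
t=3: queue=[D,C,G] q_used=0 → run D
t=4: queue=[D,C,G] q_used=1 → run D
t=5: queue=[D,C,G] q_used=2 → run D
t=6: queue=[C,G,D] q_used=0 → run C
t=7: queue=[C,G,D] q_used=1 → run C
t=8: queue=[C,G,D] q_used=2 → run C
t=9: queue=[G,D] q_used=0 → run G
t=10: queue=[G,D] q_used=1 → run G
t=11: queue=[G,D] q_used=2 → run G
t=12: queue=[D,G] q_used=0 → run D
t=13: queue=[D,G] q_used=1 → run D
t=14: queue=[D,G] q_used=2 → run D
t=15: queue=[G,D] q_used=0 → run G
t=16: queue=[G,D] q_used=1 → run G
t=17: queue=[G,D] q_used=2 → run G
t=18: queue=[D] q_used=0 → run D
t=19: queue=[D] q_used=1 → run D
t=20: (idle)
t=21: (idle)
t=22: (idle)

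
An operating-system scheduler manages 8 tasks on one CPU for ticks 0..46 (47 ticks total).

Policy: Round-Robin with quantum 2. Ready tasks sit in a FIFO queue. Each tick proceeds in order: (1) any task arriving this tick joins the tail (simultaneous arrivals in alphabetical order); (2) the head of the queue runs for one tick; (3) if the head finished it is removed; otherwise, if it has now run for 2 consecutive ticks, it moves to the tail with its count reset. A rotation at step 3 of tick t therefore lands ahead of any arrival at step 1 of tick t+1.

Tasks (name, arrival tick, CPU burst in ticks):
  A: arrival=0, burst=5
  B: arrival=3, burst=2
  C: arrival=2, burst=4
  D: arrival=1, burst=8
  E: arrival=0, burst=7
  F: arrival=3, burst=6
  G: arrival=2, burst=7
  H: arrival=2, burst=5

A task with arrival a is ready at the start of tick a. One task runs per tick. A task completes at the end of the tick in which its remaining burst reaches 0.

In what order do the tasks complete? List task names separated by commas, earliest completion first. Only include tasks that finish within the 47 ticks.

completion order = B, A, C, H, F, E, D, G

t=0: queue=[A,E] q_used=0 → run A
t=1: queue=[A,E,D] q_used=1 → run A
t=2: queue=[E,D,A,C,G,H] q_used=0 → run E
t=3: queue=[E,D,A,C,G,H,B,F] q_used=1 → run E
t=4: queue=[D,A,C,G,H,B,F,E] q_used=0 → run D
t=5: queue=[D,A,C,G,H,B,F,E] q_used=1 → run D
t=6: queue=[A,C,G,H,B,F,E,D] q_used=0 → run A
t=7: queue=[A,C,G,H,B,F,E,D] q_used=1 → run A
t=8: queue=[C,G,H,B,F,E,D,A] q_used=0 → run C
t=9: queue=[C,G,H,B,F,E,D,A] q_used=1 → run C
t=10: queue=[G,H,B,F,E,D,A,C] q_used=0 → run G
t=11: queue=[G,H,B,F,E,D,A,C] q_used=1 → run G
t=12: queue=[H,B,F,E,D,A,C,G] q_used=0 → run H
t=13: queue=[H,B,F,E,D,A,C,G] q_used=1 → run H
t=14: queue=[B,F,E,D,A,C,G,H] q_used=0 → run B
t=15: queue=[B,F,E,D,A,C,G,H] q_used=1 → run B
t=16: queue=[F,E,D,A,C,G,H] q_used=0 → run F
t=17: queue=[F,E,D,A,C,G,H] q_used=1 → run F
t=18: queue=[E,D,A,C,G,H,F] q_used=0 → run E
t=19: queue=[E,D,A,C,G,H,F] q_used=1 → run E
t=20: queue=[D,A,C,G,H,F,E] q_used=0 → run D
t=21: queue=[D,A,C,G,H,F,E] q_used=1 → run D
t=22: queue=[A,C,G,H,F,E,D] q_used=0 → run A
t=23: queue=[C,G,H,F,E,D] q_used=0 → run C
t=24: queue=[C,G,H,F,E,D] q_used=1 → run C
t=25: queue=[G,H,F,E,D] q_used=0 → run G
t=26: queue=[G,H,F,E,D] q_used=1 → run G
t=27: queue=[H,F,E,D,G] q_used=0 → run H
t=28: queue=[H,F,E,D,G] q_used=1 → run H
t=29: queue=[F,E,D,G,H] q_used=0 → run F
t=30: queue=[F,E,D,G,H] q_used=1 → run F
t=31: queue=[E,D,G,H,F] q_used=0 → run E
t=32: queue=[E,D,G,H,F] q_used=1 → run E
t=33: queue=[D,G,H,F,E] q_used=0 → run D
t=34: queue=[D,G,H,F,E] q_used=1 → run D
t=35: queue=[G,H,F,E,D] q_used=0 → run G
t=36: queue=[G,H,F,E,D] q_used=1 → run G
t=37: queue=[H,F,E,D,G] q_used=0 → run H
t=38: queue=[F,E,D,G] q_used=0 → run F
t=39: queue=[F,E,D,G] q_used=1 → run F
t=40: queue=[E,D,G] q_used=0 → run E
t=41: queue=[D,G] q_used=0 → run D
t=42: queue=[D,G] q_used=1 → run D
t=43: queue=[G] q_used=0 → run G
t=44: (idle)
t=45: (idle)
t=46: (idle)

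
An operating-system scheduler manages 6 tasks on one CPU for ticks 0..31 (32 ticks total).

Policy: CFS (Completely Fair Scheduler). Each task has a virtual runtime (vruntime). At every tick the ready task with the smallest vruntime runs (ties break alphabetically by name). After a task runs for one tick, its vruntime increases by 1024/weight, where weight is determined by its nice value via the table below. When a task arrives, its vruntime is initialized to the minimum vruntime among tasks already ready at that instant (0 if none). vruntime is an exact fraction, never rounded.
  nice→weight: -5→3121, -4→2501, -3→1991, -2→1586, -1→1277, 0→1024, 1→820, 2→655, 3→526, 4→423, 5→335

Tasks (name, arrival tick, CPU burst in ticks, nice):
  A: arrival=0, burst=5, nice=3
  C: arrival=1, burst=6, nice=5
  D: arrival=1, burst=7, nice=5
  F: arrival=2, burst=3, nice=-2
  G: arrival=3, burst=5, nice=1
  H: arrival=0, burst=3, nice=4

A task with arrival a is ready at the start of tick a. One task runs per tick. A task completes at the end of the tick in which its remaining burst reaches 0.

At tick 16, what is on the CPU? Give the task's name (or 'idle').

running at tick 16 = H

t=0: vr[A=0 H=0] → run A
t=1: vr[A=512/263 C=0 D=0 H=0] → run C
t=2: vr[A=512/263 C=1024/335 D=0 F=0 H=0] → run D
t=3: vr[A=512/263 C=1024/335 D=1024/335 F=0 G=0 H=0] → run F
t=4: vr[A=512/263 C=1024/335 D=1024/335 F=512/793 G=0 H=0] → run G
t=5: vr[A=512/263 C=1024/335 D=1024/335 F=512/793 G=256/205 H=0] → run H
t=6: vr[A=512/263 C=1024/335 D=1024/335 F=512/793 G=256/205 H=1024/423] → run F
t=7: vr[A=512/263 C=1024/335 D=1024/335 F=1024/793 G=256/205 H=1024/423] → run G
t=8: vr[A=512/263 C=1024/335 D=1024/335 F=1024/793 G=512/205 H=1024/423] → run F
t=9: vr[A=512/263 C=1024/335 D=1024/335 G=512/205 H=1024/423] → run A
t=10: vr[A=1024/263 C=1024/335 D=1024/335 G=512/205 H=1024/423] → run H
t=11: vr[A=1024/263 C=1024/335 D=1024/335 G=512/205 H=2048/423] → run G
t=12: vr[A=1024/263 C=1024/335 D=1024/335 G=768/205 H=2048/423] → run C
t=13: vr[A=1024/263 C=2048/335 D=1024/335 G=768/205 H=2048/423] → run D
t=14: vr[A=1024/263 C=2048/335 D=2048/335 G=768/205 H=2048/423] → run G
t=15: vr[A=1024/263 C=2048/335 D=2048/335 G=1024/205 H=2048/423] → run A
t=16: vr[A=1536/263 C=2048/335 D=2048/335 G=1024/205 H=2048/423] → run H
t=17: vr[A=1536/263 C=2048/335 D=2048/335 G=1024/205] → run G
t=18: vr[A=1536/263 C=2048/335 D=2048/335] → run A
t=19: vr[A=2048/263 C=2048/335 D=2048/335] → run C
t=20: vr[A=2048/263 C=3072/335 D=2048/335] → run D
t=21: vr[A=2048/263 C=3072/335 D=3072/335] → run A
t=22: vr[C=3072/335 D=3072/335] → run C
t=23: vr[C=4096/335 D=3072/335] → run D
t=24: vr[C=4096/335 D=4096/335] → run C
t=25: vr[C=1024/67 D=4096/335] → run D
t=26: vr[C=1024/67 D=1024/67] → run C
t=27: vr[D=1024/67] → run D
t=28: vr[D=6144/335] → run D
t=29: (idle)
t=30: (idle)
t=31: (idle)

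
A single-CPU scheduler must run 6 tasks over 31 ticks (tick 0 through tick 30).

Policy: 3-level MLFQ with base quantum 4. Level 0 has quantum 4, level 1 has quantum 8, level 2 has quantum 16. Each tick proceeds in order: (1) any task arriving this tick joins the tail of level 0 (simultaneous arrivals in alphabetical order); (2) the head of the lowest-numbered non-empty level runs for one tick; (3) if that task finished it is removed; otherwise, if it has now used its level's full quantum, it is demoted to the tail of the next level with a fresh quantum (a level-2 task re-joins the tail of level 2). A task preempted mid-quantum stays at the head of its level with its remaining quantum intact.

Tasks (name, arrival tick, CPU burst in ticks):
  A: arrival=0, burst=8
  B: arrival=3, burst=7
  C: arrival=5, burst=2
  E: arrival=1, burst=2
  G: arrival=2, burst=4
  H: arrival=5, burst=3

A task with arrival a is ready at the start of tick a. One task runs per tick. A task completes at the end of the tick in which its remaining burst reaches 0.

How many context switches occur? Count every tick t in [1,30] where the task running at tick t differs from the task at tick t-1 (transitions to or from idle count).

t=0: L0/L1/L2 = A/-/- → run A
t=1: L0/L1/L2 = AE/-/- → run A
t=2: L0/L1/L2 = AEG/-/- → run A
t=3: L0/L1/L2 = AEGB/-/- → run A
t=4: L0/L1/L2 = EGB/A/- → run E
t=5: L0/L1/L2 = EGBCH/A/- → run E
t=6: L0/L1/L2 = GBCH/A/- → run G
t=7: L0/L1/L2 = GBCH/A/- → run G
t=8: L0/L1/L2 = GBCH/A/- → run G
t=9: L0/L1/L2 = GBCH/A/- → run G
t=10: L0/L1/L2 = BCH/A/- → run B
t=11: L0/L1/L2 = BCH/A/- → run B
t=12: L0/L1/L2 = BCH/A/- → run B
t=13: L0/L1/L2 = BCH/A/- → run B
t=14: L0/L1/L2 = CH/AB/- → run C
t=15: L0/L1/L2 = CH/AB/- → run C
t=16: L0/L1/L2 = H/AB/- → run H
t=17: L0/L1/L2 = H/AB/- → run H
t=18: L0/L1/L2 = H/AB/- → run H
t=19: L0/L1/L2 = -/AB/- → run A
t=20: L0/L1/L2 = -/AB/- → run A
t=21: L0/L1/L2 = -/AB/- → run A
t=22: L0/L1/L2 = -/AB/- → run A
t=23: L0/L1/L2 = -/B/- → run B
t=24: L0/L1/L2 = -/B/- → run B
t=25: L0/L1/L2 = -/B/- → run B
t=26: (idle)
t=27: (idle)
t=28: (idle)
t=29: (idle)
t=30: (idle)

context switches = 8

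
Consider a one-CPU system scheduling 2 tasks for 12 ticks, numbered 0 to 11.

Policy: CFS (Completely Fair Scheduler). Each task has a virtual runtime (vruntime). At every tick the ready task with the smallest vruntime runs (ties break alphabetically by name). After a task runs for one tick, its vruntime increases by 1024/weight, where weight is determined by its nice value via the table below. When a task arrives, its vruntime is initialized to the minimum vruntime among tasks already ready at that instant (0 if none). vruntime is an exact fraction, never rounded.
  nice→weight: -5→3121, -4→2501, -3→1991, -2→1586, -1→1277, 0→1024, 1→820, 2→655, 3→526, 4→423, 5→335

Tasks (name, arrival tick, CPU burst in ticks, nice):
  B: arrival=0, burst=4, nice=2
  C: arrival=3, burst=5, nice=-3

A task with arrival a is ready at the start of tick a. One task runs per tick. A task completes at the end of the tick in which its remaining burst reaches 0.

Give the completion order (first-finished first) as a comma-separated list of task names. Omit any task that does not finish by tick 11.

t=0: vr[B=0] → run B
t=1: vr[B=1024/655] → run B
t=2: vr[B=2048/655] → run B
t=3: vr[B=3072/655 C=3072/655] → run B
t=4: vr[C=3072/655] → run C
t=5: vr[C=6787072/1304105] → run C
t=6: vr[C=7457792/1304105] → run C
t=7: vr[C=8128512/1304105] → run C
t=8: vr[C=8799232/1304105] → run C
t=9: (idle)
t=10: (idle)
t=11: (idle)

completion order = B, C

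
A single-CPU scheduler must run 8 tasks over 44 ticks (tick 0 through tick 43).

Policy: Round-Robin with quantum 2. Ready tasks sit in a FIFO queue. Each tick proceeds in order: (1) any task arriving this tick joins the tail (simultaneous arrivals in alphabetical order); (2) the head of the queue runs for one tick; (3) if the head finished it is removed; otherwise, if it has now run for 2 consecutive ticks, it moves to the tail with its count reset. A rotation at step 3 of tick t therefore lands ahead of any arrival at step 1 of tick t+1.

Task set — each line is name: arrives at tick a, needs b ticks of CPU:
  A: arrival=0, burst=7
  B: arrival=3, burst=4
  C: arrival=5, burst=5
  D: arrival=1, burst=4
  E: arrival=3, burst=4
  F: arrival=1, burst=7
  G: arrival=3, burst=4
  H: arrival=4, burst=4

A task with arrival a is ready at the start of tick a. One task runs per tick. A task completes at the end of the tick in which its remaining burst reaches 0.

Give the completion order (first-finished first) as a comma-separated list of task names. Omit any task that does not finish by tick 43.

completion order = D, B, E, G, H, A, C, F

t=0: queue=[A] q_used=0 → run A
t=1: queue=[A,D,F] q_used=1 → run A
t=2: queue=[D,F,A] q_used=0 → run D
t=3: queue=[D,F,A,B,E,G] q_used=1 → run D
t=4: queue=[F,A,B,E,G,D,H] q_used=0 → run F
t=5: queue=[F,A,B,E,G,D,H,C] q_used=1 → run F
t=6: queue=[A,B,E,G,D,H,C,F] q_used=0 → run A
t=7: queue=[A,B,E,G,D,H,C,F] q_used=1 → run A
t=8: queue=[B,E,G,D,H,C,F,A] q_used=0 → run B
t=9: queue=[B,E,G,D,H,C,F,A] q_used=1 → run B
t=10: queue=[E,G,D,H,C,F,A,B] q_used=0 → run E
t=11: queue=[E,G,D,H,C,F,A,B] q_used=1 → run E
t=12: queue=[G,D,H,C,F,A,B,E] q_used=0 → run G
t=13: queue=[G,D,H,C,F,A,B,E] q_used=1 → run G
t=14: queue=[D,H,C,F,A,B,E,G] q_used=0 → run D
t=15: queue=[D,H,C,F,A,B,E,G] q_used=1 → run D
t=16: queue=[H,C,F,A,B,E,G] q_used=0 → run H
t=17: queue=[H,C,F,A,B,E,G] q_used=1 → run H
t=18: queue=[C,F,A,B,E,G,H] q_used=0 → run C
t=19: queue=[C,F,A,B,E,G,H] q_used=1 → run C
t=20: queue=[F,A,B,E,G,H,C] q_used=0 → run F
t=21: queue=[F,A,B,E,G,H,C] q_used=1 → run F
t=22: queue=[A,B,E,G,H,C,F] q_used=0 → run A
t=23: queue=[A,B,E,G,H,C,F] q_used=1 → run A
t=24: queue=[B,E,G,H,C,F,A] q_used=0 → run B
t=25: queue=[B,E,G,H,C,F,A] q_used=1 → run B
t=26: queue=[E,G,H,C,F,A] q_used=0 → run E
t=27: queue=[E,G,H,C,F,A] q_used=1 → run E
t=28: queue=[G,H,C,F,A] q_used=0 → run G
t=29: queue=[G,H,C,F,A] q_used=1 → run G
t=30: queue=[H,C,F,A] q_used=0 → run H
t=31: queue=[H,C,F,A] q_used=1 → run H
t=32: queue=[C,F,A] q_used=0 → run C
t=33: queue=[C,F,A] q_used=1 → run C
t=34: queue=[F,A,C] q_used=0 → run F
t=35: queue=[F,A,C] q_used=1 → run F
t=36: queue=[A,C,F] q_used=0 → run A
t=37: queue=[C,F] q_used=0 → run C
t=38: queue=[F] q_used=0 → run F
t=39: (idle)
t=40: (idle)
t=41: (idle)
t=42: (idle)
t=43: (idle)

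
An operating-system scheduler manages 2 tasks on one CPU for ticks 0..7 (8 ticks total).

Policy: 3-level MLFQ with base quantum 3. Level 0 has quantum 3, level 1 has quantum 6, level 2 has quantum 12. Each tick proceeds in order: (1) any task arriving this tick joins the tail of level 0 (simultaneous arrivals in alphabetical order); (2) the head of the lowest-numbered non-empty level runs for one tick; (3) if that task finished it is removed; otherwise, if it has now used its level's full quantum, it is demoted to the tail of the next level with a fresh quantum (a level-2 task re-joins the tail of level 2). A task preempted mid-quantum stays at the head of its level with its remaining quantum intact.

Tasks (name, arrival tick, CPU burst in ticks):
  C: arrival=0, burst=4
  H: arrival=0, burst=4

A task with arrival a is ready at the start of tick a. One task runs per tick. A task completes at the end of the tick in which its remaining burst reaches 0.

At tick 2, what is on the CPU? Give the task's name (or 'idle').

running at tick 2 = C

t=0: L0/L1/L2 = CH/-/- → run C
t=1: L0/L1/L2 = CH/-/- → run C
t=2: L0/L1/L2 = CH/-/- → run C
t=3: L0/L1/L2 = H/C/- → run H
t=4: L0/L1/L2 = H/C/- → run H
t=5: L0/L1/L2 = H/C/- → run H
t=6: L0/L1/L2 = -/CH/- → run C
t=7: L0/L1/L2 = -/H/- → run H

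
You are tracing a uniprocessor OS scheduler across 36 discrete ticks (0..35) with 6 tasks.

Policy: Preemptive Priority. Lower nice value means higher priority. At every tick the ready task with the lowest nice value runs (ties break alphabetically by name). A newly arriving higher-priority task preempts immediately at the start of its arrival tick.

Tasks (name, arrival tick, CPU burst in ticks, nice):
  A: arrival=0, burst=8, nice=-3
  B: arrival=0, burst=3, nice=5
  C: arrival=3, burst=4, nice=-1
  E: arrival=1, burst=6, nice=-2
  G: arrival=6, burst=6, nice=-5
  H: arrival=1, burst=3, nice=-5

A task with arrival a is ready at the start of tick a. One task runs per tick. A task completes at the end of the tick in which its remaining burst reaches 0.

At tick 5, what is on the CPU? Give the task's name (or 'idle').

t=0: ready={A,B} → run A
t=1: ready={A,B,E,H} → run H
t=2: ready={A,B,E,H} → run H
t=3: ready={A,B,C,E,H} → run H
t=4: ready={A,B,C,E} → run A
t=5: ready={A,B,C,E} → run A
t=6: ready={A,B,C,E,G} → run G
t=7: ready={A,B,C,E,G} → run G
t=8: ready={A,B,C,E,G} → run G
t=9: ready={A,B,C,E,G} → run G
t=10: ready={A,B,C,E,G} → run G
t=11: ready={A,B,C,E,G} → run G
t=12: ready={A,B,C,E} → run A
t=13: ready={A,B,C,E} → run A
t=14: ready={A,B,C,E} → run A
t=15: ready={A,B,C,E} → run A
t=16: ready={A,B,C,E} → run A
t=17: ready={B,C,E} → run E
t=18: ready={B,C,E} → run E
t=19: ready={B,C,E} → run E
t=20: ready={B,C,E} → run E
t=21: ready={B,C,E} → run E
t=22: ready={B,C,E} → run E
t=23: ready={B,C} → run C
t=24: ready={B,C} → run C
t=25: ready={B,C} → run C
t=26: ready={B,C} → run C
t=27: ready={B} → run B
t=28: ready={B} → run B
t=29: ready={B} → run B
t=30: (idle)
t=31: (idle)
t=32: (idle)
t=33: (idle)
t=34: (idle)
t=35: (idle)

running at tick 5 = A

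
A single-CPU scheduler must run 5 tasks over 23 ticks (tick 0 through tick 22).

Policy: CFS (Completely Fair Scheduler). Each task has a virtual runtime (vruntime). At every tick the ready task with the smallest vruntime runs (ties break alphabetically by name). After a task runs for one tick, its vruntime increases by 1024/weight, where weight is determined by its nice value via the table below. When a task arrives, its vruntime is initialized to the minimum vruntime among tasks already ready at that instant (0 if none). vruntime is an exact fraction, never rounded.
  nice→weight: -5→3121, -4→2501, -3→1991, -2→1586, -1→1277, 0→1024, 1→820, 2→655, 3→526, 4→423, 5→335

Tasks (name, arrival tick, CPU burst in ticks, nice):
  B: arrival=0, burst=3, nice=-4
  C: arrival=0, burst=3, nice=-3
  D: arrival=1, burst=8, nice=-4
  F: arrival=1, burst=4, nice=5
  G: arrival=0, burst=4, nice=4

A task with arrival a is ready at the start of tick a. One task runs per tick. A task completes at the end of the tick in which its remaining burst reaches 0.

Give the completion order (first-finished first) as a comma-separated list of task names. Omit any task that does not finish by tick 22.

completion order = B, C, D, G, F

t=0: vr[B=0 C=0 G=0] → run B
t=1: vr[B=1024/2501 C=0 D=0 F=0 G=0] → run C
t=2: vr[B=1024/2501 C=1024/1991 D=0 F=0 G=0] → run D
t=3: vr[B=1024/2501 C=1024/1991 D=1024/2501 F=0 G=0] → run F
t=4: vr[B=1024/2501 C=1024/1991 D=1024/2501 F=1024/335 G=0] → run G
t=5: vr[B=1024/2501 C=1024/1991 D=1024/2501 F=1024/335 G=1024/423] → run B
t=6: vr[B=2048/2501 C=1024/1991 D=1024/2501 F=1024/335 G=1024/423] → run D
t=7: vr[B=2048/2501 C=1024/1991 D=2048/2501 F=1024/335 G=1024/423] → run C
t=8: vr[B=2048/2501 C=2048/1991 D=2048/2501 F=1024/335 G=1024/423] → run B
t=9: vr[C=2048/1991 D=2048/2501 F=1024/335 G=1024/423] → run D
t=10: vr[C=2048/1991 D=3072/2501 F=1024/335 G=1024/423] → run C
t=11: vr[D=3072/2501 F=1024/335 G=1024/423] → run D
t=12: vr[D=4096/2501 F=1024/335 G=1024/423] → run D
t=13: vr[D=5120/2501 F=1024/335 G=1024/423] → run D
t=14: vr[D=6144/2501 F=1024/335 G=1024/423] → run G
t=15: vr[D=6144/2501 F=1024/335 G=2048/423] → run D
t=16: vr[D=7168/2501 F=1024/335 G=2048/423] → run D
t=17: vr[F=1024/335 G=2048/423] → run F
t=18: vr[F=2048/335 G=2048/423] → run G
t=19: vr[F=2048/335 G=1024/141] → run F
t=20: vr[F=3072/335 G=1024/141] → run G
t=21: vr[F=3072/335] → run F
t=22: (idle)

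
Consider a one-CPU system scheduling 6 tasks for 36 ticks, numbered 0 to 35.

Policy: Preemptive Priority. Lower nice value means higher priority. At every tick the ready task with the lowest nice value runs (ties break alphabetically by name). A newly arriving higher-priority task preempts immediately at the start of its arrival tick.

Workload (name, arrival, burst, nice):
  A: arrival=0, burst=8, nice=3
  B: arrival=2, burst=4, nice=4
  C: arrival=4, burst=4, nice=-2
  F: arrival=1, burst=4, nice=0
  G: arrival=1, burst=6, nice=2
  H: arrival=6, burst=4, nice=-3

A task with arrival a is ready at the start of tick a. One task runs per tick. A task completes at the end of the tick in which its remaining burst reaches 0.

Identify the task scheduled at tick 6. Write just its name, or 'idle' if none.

running at tick 6 = H

t=0: ready={A} → run A
t=1: ready={A,F,G} → run F
t=2: ready={A,B,F,G} → run F
t=3: ready={A,B,F,G} → run F
t=4: ready={A,B,C,F,G} → run C
t=5: ready={A,B,C,F,G} → run C
t=6: ready={A,B,C,F,G,H} → run H
t=7: ready={A,B,C,F,G,H} → run H
t=8: ready={A,B,C,F,G,H} → run H
t=9: ready={A,B,C,F,G,H} → run H
t=10: ready={A,B,C,F,G} → run C
t=11: ready={A,B,C,F,G} → run C
t=12: ready={A,B,F,G} → run F
t=13: ready={A,B,G} → run G
t=14: ready={A,B,G} → run G
t=15: ready={A,B,G} → run G
t=16: ready={A,B,G} → run G
t=17: ready={A,B,G} → run G
t=18: ready={A,B,G} → run G
t=19: ready={A,B} → run A
t=20: ready={A,B} → run A
t=21: ready={A,B} → run A
t=22: ready={A,B} → run A
t=23: ready={A,B} → run A
t=24: ready={A,B} → run A
t=25: ready={A,B} → run A
t=26: ready={B} → run B
t=27: ready={B} → run B
t=28: ready={B} → run B
t=29: ready={B} → run B
t=30: (idle)
t=31: (idle)
t=32: (idle)
t=33: (idle)
t=34: (idle)
t=35: (idle)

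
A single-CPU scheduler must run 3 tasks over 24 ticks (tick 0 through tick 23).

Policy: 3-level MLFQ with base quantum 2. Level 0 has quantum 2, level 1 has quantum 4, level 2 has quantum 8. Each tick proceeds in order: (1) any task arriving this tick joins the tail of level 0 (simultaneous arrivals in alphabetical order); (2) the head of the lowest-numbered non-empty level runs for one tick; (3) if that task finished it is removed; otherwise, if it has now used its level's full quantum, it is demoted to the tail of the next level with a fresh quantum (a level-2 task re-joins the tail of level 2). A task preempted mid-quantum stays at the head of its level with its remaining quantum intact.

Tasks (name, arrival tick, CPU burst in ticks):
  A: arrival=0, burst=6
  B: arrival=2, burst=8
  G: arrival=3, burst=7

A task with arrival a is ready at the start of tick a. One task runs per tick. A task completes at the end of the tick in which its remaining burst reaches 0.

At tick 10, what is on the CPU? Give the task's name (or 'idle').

running at tick 10 = B

t=0: L0/L1/L2 = A/-/- → run A
t=1: L0/L1/L2 = A/-/- → run A
t=2: L0/L1/L2 = B/A/- → run B
t=3: L0/L1/L2 = BG/A/- → run B
t=4: L0/L1/L2 = G/AB/- → run G
t=5: L0/L1/L2 = G/AB/- → run G
t=6: L0/L1/L2 = -/ABG/- → run A
t=7: L0/L1/L2 = -/ABG/- → run A
t=8: L0/L1/L2 = -/ABG/- → run A
t=9: L0/L1/L2 = -/ABG/- → run A
t=10: L0/L1/L2 = -/BG/- → run B
t=11: L0/L1/L2 = -/BG/- → run B
t=12: L0/L1/L2 = -/BG/- → run B
t=13: L0/L1/L2 = -/BG/- → run B
t=14: L0/L1/L2 = -/G/B → run G
t=15: L0/L1/L2 = -/G/B → run G
t=16: L0/L1/L2 = -/G/B → run G
t=17: L0/L1/L2 = -/G/B → run G
t=18: L0/L1/L2 = -/-/BG → run B
t=19: L0/L1/L2 = -/-/BG → run B
t=20: L0/L1/L2 = -/-/G → run G
t=21: (idle)
t=22: (idle)
t=23: (idle)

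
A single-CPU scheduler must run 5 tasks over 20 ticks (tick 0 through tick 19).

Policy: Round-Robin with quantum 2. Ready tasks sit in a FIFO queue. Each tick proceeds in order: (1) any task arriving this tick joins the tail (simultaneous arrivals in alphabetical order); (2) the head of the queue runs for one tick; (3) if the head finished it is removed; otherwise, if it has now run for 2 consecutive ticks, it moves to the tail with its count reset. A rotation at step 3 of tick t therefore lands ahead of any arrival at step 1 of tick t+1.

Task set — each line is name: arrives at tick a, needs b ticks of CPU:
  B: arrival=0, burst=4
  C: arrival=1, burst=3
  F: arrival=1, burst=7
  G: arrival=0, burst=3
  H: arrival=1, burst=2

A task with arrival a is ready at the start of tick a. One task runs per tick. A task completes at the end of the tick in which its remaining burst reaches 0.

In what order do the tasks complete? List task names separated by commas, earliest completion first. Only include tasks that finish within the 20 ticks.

completion order = H, B, G, C, F

t=0: queue=[B,G] q_used=0 → run B
t=1: queue=[B,G,C,F,H] q_used=1 → run B
t=2: queue=[G,C,F,H,B] q_used=0 → run G
t=3: queue=[G,C,F,H,B] q_used=1 → run G
t=4: queue=[C,F,H,B,G] q_used=0 → run C
t=5: queue=[C,F,H,B,G] q_used=1 → run C
t=6: queue=[F,H,B,G,C] q_used=0 → run F
t=7: queue=[F,H,B,G,C] q_used=1 → run F
t=8: queue=[H,B,G,C,F] q_used=0 → run H
t=9: queue=[H,B,G,C,F] q_used=1 → run H
t=10: queue=[B,G,C,F] q_used=0 → run B
t=11: queue=[B,G,C,F] q_used=1 → run B
t=12: queue=[G,C,F] q_used=0 → run G
t=13: queue=[C,F] q_used=0 → run C
t=14: queue=[F] q_used=0 → run F
t=15: queue=[F] q_used=1 → run F
t=16: queue=[F] q_used=0 → run F
t=17: queue=[F] q_used=1 → run F
t=18: queue=[F] q_used=0 → run F
t=19: (idle)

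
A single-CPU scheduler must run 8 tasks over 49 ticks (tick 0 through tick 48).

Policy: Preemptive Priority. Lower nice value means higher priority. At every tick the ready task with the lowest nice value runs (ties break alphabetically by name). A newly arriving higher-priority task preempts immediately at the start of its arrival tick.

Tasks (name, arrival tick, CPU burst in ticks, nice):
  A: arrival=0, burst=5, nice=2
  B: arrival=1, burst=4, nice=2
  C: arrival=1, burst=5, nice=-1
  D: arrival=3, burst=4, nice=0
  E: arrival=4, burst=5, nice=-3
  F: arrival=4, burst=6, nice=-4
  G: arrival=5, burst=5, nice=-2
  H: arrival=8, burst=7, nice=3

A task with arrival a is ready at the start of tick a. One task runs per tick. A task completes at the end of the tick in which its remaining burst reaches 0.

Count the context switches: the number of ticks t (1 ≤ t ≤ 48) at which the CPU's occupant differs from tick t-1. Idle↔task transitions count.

t=0: ready={A} → run A
t=1: ready={A,B,C} → run C
t=2: ready={A,B,C} → run C
t=3: ready={A,B,C,D} → run C
t=4: ready={A,B,C,D,E,F} → run F
t=5: ready={A,B,C,D,E,F,G} → run F
t=6: ready={A,B,C,D,E,F,G} → run F
t=7: ready={A,B,C,D,E,F,G} → run F
t=8: ready={A,B,C,D,E,F,G,H} → run F
t=9: ready={A,B,C,D,E,F,G,H} → run F
t=10: ready={A,B,C,D,E,G,H} → run E
t=11: ready={A,B,C,D,E,G,H} → run E
t=12: ready={A,B,C,D,E,G,H} → run E
t=13: ready={A,B,C,D,E,G,H} → run E
t=14: ready={A,B,C,D,E,G,H} → run E
t=15: ready={A,B,C,D,G,H} → run G
t=16: ready={A,B,C,D,G,H} → run G
t=17: ready={A,B,C,D,G,H} → run G
t=18: ready={A,B,C,D,G,H} → run G
t=19: ready={A,B,C,D,G,H} → run G
t=20: ready={A,B,C,D,H} → run C
t=21: ready={A,B,C,D,H} → run C
t=22: ready={A,B,D,H} → run D
t=23: ready={A,B,D,H} → run D
t=24: ready={A,B,D,H} → run D
t=25: ready={A,B,D,H} → run D
t=26: ready={A,B,H} → run A
t=27: ready={A,B,H} → run A
t=28: ready={A,B,H} → run A
t=29: ready={A,B,H} → run A
t=30: ready={B,H} → run B
t=31: ready={B,H} → run B
t=32: ready={B,H} → run B
t=33: ready={B,H} → run B
t=34: ready={H} → run H
t=35: ready={H} → run H
t=36: ready={H} → run H
t=37: ready={H} → run H
t=38: ready={H} → run H
t=39: ready={H} → run H
t=40: ready={H} → run H
t=41: (idle)
t=42: (idle)
t=43: (idle)
t=44: (idle)
t=45: (idle)
t=46: (idle)
t=47: (idle)
t=48: (idle)

context switches = 10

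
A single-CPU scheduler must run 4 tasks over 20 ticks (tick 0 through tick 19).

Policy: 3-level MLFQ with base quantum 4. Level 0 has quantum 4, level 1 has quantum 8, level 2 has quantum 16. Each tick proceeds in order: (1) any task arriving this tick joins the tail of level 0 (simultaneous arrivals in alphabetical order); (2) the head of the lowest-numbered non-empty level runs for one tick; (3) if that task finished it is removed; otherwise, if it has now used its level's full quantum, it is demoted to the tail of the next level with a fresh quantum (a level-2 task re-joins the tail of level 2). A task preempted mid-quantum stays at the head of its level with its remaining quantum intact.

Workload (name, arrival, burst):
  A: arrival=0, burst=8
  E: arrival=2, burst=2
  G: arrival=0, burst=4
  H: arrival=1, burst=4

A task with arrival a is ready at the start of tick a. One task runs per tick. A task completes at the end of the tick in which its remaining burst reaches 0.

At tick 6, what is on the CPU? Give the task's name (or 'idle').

running at tick 6 = G

t=0: L0/L1/L2 = AG/-/- → run A
t=1: L0/L1/L2 = AGH/-/- → run A
t=2: L0/L1/L2 = AGHE/-/- → run A
t=3: L0/L1/L2 = AGHE/-/- → run A
t=4: L0/L1/L2 = GHE/A/- → run G
t=5: L0/L1/L2 = GHE/A/- → run G
t=6: L0/L1/L2 = GHE/A/- → run G
t=7: L0/L1/L2 = GHE/A/- → run G
t=8: L0/L1/L2 = HE/A/- → run H
t=9: L0/L1/L2 = HE/A/- → run H
t=10: L0/L1/L2 = HE/A/- → run H
t=11: L0/L1/L2 = HE/A/- → run H
t=12: L0/L1/L2 = E/A/- → run E
t=13: L0/L1/L2 = E/A/- → run E
t=14: L0/L1/L2 = -/A/- → run A
t=15: L0/L1/L2 = -/A/- → run A
t=16: L0/L1/L2 = -/A/- → run A
t=17: L0/L1/L2 = -/A/- → run A
t=18: (idle)
t=19: (idle)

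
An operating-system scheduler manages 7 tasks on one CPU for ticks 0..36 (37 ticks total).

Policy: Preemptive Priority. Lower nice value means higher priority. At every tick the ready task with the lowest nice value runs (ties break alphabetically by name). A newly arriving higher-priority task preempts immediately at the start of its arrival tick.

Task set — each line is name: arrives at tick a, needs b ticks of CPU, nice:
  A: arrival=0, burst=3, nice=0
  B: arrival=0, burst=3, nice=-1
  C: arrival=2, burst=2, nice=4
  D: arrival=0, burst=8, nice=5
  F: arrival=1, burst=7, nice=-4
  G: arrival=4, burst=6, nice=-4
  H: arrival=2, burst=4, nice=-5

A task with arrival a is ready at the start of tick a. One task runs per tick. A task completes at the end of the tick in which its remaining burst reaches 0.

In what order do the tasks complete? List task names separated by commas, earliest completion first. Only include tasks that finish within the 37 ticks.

t=0: ready={A,B,D} → run B
t=1: ready={A,B,D,F} → run F
t=2: ready={A,B,C,D,F,H} → run H
t=3: ready={A,B,C,D,F,H} → run H
t=4: ready={A,B,C,D,F,G,H} → run H
t=5: ready={A,B,C,D,F,G,H} → run H
t=6: ready={A,B,C,D,F,G} → run F
t=7: ready={A,B,C,D,F,G} → run F
t=8: ready={A,B,C,D,F,G} → run F
t=9: ready={A,B,C,D,F,G} → run F
t=10: ready={A,B,C,D,F,G} → run F
t=11: ready={A,B,C,D,F,G} → run F
t=12: ready={A,B,C,D,G} → run G
t=13: ready={A,B,C,D,G} → run G
t=14: ready={A,B,C,D,G} → run G
t=15: ready={A,B,C,D,G} → run G
t=16: ready={A,B,C,D,G} → run G
t=17: ready={A,B,C,D,G} → run G
t=18: ready={A,B,C,D} → run B
t=19: ready={A,B,C,D} → run B
t=20: ready={A,C,D} → run A
t=21: ready={A,C,D} → run A
t=22: ready={A,C,D} → run A
t=23: ready={C,D} → run C
t=24: ready={C,D} → run C
t=25: ready={D} → run D
t=26: ready={D} → run D
t=27: ready={D} → run D
t=28: ready={D} → run D
t=29: ready={D} → run D
t=30: ready={D} → run D
t=31: ready={D} → run D
t=32: ready={D} → run D
t=33: (idle)
t=34: (idle)
t=35: (idle)
t=36: (idle)

completion order = H, F, G, B, A, C, D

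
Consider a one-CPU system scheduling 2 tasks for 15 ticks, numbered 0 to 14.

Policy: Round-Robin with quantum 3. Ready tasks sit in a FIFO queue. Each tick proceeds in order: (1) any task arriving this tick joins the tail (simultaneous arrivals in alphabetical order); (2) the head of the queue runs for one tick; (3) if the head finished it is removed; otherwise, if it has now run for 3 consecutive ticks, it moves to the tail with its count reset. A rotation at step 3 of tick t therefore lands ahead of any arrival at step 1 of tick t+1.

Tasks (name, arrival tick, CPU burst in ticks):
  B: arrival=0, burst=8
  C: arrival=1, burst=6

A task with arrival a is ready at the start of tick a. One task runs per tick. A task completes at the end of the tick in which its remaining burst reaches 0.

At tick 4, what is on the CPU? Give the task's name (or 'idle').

running at tick 4 = C

t=0: queue=[B] q_used=0 → run B
t=1: queue=[B,C] q_used=1 → run B
t=2: queue=[B,C] q_used=2 → run B
t=3: queue=[C,B] q_used=0 → run C
t=4: queue=[C,B] q_used=1 → run C
t=5: queue=[C,B] q_used=2 → run C
t=6: queue=[B,C] q_used=0 → run B
t=7: queue=[B,C] q_used=1 → run B
t=8: queue=[B,C] q_used=2 → run B
t=9: queue=[C,B] q_used=0 → run C
t=10: queue=[C,B] q_used=1 → run C
t=11: queue=[C,B] q_used=2 → run C
t=12: queue=[B] q_used=0 → run B
t=13: queue=[B] q_used=1 → run B
t=14: (idle)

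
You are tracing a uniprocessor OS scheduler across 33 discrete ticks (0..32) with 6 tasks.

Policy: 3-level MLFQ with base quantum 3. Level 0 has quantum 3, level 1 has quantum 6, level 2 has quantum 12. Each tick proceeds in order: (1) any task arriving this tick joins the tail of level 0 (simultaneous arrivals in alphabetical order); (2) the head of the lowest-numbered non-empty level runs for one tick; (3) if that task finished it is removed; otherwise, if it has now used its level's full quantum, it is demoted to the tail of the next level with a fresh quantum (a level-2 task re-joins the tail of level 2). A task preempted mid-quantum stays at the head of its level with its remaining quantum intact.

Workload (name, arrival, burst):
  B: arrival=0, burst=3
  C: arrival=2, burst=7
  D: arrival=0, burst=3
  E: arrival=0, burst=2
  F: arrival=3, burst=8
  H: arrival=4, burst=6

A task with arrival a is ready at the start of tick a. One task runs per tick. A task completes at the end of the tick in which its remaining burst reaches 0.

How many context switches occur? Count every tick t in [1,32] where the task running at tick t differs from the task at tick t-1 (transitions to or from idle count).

context switches = 9

t=0: L0/L1/L2 = BDE/-/- → run B
t=1: L0/L1/L2 = BDE/-/- → run B
t=2: L0/L1/L2 = BDEC/-/- → run B
t=3: L0/L1/L2 = DECF/-/- → run D
t=4: L0/L1/L2 = DECFH/-/- → run D
t=5: L0/L1/L2 = DECFH/-/- → run D
t=6: L0/L1/L2 = ECFH/-/- → run E
t=7: L0/L1/L2 = ECFH/-/- → run E
t=8: L0/L1/L2 = CFH/-/- → run C
t=9: L0/L1/L2 = CFH/-/- → run C
t=10: L0/L1/L2 = CFH/-/- → run C
t=11: L0/L1/L2 = FH/C/- → run F
t=12: L0/L1/L2 = FH/C/- → run F
t=13: L0/L1/L2 = FH/C/- → run F
t=14: L0/L1/L2 = H/CF/- → run H
t=15: L0/L1/L2 = H/CF/- → run H
t=16: L0/L1/L2 = H/CF/- → run H
t=17: L0/L1/L2 = -/CFH/- → run C
t=18: L0/L1/L2 = -/CFH/- → run C
t=19: L0/L1/L2 = -/CFH/- → run C
t=20: L0/L1/L2 = -/CFH/- → run C
t=21: L0/L1/L2 = -/FH/- → run F
t=22: L0/L1/L2 = -/FH/- → run F
t=23: L0/L1/L2 = -/FH/- → run F
t=24: L0/L1/L2 = -/FH/- → run F
t=25: L0/L1/L2 = -/FH/- → run F
t=26: L0/L1/L2 = -/H/- → run H
t=27: L0/L1/L2 = -/H/- → run H
t=28: L0/L1/L2 = -/H/- → run H
t=29: (idle)
t=30: (idle)
t=31: (idle)
t=32: (idle)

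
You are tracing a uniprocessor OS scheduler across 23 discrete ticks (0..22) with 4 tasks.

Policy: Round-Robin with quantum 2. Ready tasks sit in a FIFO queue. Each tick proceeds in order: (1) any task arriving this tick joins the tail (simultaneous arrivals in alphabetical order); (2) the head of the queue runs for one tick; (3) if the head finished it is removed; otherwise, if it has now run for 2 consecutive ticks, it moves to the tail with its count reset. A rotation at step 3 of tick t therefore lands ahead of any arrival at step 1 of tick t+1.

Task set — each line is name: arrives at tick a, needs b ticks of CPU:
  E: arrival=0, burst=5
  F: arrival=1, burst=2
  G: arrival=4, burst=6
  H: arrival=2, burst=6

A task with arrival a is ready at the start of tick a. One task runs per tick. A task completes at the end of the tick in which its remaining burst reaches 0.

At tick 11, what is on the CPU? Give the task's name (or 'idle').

t=0: queue=[E] q_used=0 → run E
t=1: queue=[E,F] q_used=1 → run E
t=2: queue=[F,E,H] q_used=0 → run F
t=3: queue=[F,E,H] q_used=1 → run F
t=4: queue=[E,H,G] q_used=0 → run E
t=5: queue=[E,H,G] q_used=1 → run E
t=6: queue=[H,G,E] q_used=0 → run H
t=7: queue=[H,G,E] q_used=1 → run H
t=8: queue=[G,E,H] q_used=0 → run G
t=9: queue=[G,E,H] q_used=1 → run G
t=10: queue=[E,H,G] q_used=0 → run E
t=11: queue=[H,G] q_used=0 → run H
t=12: queue=[H,G] q_used=1 → run H
t=13: queue=[G,H] q_used=0 → run G
t=14: queue=[G,H] q_used=1 → run G
t=15: queue=[H,G] q_used=0 → run H
t=16: queue=[H,G] q_used=1 → run H
t=17: queue=[G] q_used=0 → run G
t=18: queue=[G] q_used=1 → run G
t=19: (idle)
t=20: (idle)
t=21: (idle)
t=22: (idle)

running at tick 11 = H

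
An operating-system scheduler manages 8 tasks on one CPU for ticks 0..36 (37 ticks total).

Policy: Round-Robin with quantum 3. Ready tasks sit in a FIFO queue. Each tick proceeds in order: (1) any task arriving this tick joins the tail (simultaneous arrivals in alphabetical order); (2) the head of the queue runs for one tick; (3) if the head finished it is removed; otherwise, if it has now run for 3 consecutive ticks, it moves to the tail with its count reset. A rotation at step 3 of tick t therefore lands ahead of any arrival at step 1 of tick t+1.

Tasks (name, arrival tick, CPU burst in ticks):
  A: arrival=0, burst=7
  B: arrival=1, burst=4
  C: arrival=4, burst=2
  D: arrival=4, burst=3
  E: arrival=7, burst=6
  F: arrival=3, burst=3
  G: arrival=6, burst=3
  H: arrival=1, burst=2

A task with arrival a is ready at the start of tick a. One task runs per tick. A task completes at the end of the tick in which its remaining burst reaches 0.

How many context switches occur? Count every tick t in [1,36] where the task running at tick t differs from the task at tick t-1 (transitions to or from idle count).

context switches = 12

t=0: queue=[A] q_used=0 → run A
t=1: queue=[A,B,H] q_used=1 → run A
t=2: queue=[A,B,H] q_used=2 → run A
t=3: queue=[B,H,A,F] q_used=0 → run B
t=4: queue=[B,H,A,F,C,D] q_used=1 → run B
t=5: queue=[B,H,A,F,C,D] q_used=2 → run B
t=6: queue=[H,A,F,C,D,B,G] q_used=0 → run H
t=7: queue=[H,A,F,C,D,B,G,E] q_used=1 → run H
t=8: queue=[A,F,C,D,B,G,E] q_used=0 → run A
t=9: queue=[A,F,C,D,B,G,E] q_used=1 → run A
t=10: queue=[A,F,C,D,B,G,E] q_used=2 → run A
t=11: queue=[F,C,D,B,G,E,A] q_used=0 → run F
t=12: queue=[F,C,D,B,G,E,A] q_used=1 → run F
t=13: queue=[F,C,D,B,G,E,A] q_used=2 → run F
t=14: queue=[C,D,B,G,E,A] q_used=0 → run C
t=15: queue=[C,D,B,G,E,A] q_used=1 → run C
t=16: queue=[D,B,G,E,A] q_used=0 → run D
t=17: queue=[D,B,G,E,A] q_used=1 → run D
t=18: queue=[D,B,G,E,A] q_used=2 → run D
t=19: queue=[B,G,E,A] q_used=0 → run B
t=20: queue=[G,E,A] q_used=0 → run G
t=21: queue=[G,E,A] q_used=1 → run G
t=22: queue=[G,E,A] q_used=2 → run G
t=23: queue=[E,A] q_used=0 → run E
t=24: queue=[E,A] q_used=1 → run E
t=25: queue=[E,A] q_used=2 → run E
t=26: queue=[A,E] q_used=0 → run A
t=27: queue=[E] q_used=0 → run E
t=28: queue=[E] q_used=1 → run E
t=29: queue=[E] q_used=2 → run E
t=30: (idle)
t=31: (idle)
t=32: (idle)
t=33: (idle)
t=34: (idle)
t=35: (idle)
t=36: (idle)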